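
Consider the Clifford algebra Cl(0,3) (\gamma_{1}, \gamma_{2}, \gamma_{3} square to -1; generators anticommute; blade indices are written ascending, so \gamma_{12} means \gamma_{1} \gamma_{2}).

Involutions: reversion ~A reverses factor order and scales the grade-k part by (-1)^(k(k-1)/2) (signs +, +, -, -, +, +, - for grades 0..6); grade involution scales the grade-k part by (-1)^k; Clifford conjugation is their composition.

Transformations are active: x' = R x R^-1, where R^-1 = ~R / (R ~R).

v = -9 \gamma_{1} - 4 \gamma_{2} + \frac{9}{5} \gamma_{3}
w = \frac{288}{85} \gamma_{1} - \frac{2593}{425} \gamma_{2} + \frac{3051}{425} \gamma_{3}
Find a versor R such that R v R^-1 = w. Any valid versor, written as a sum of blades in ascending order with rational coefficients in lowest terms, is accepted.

A norm check does it: q(v) = q(w) = -\frac{2506}{25}, hence R = v + w = -\frac{477}{85} \gamma_{1} - \frac{4293}{425} \gamma_{2} + \frac{3816}{425} \gamma_{3} realises the map — parallel part kept, (v - w)/2 negated, v carried to w.
Answer: -\frac{477}{85} \gamma_{1} - \frac{4293}{425} \gamma_{2} + \frac{3816}{425} \gamma_{3}


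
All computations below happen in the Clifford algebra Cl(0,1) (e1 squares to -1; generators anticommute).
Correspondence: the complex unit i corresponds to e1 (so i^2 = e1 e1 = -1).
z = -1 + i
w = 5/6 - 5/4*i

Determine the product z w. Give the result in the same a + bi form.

In blades: z = -1 + e1, w = 5/6 - 5/4*e1.
Distribute z over w term by term (generator squares from the signature, products reordered to ascending indices): (-1)*w = -5/6 + 5/4*e1; (e1)*w = 5/4 + 5/6*e1.
Sum: 5/12 + 25/12*e1; translating back through the correspondence:
Answer: 5/12 + 25/12*i


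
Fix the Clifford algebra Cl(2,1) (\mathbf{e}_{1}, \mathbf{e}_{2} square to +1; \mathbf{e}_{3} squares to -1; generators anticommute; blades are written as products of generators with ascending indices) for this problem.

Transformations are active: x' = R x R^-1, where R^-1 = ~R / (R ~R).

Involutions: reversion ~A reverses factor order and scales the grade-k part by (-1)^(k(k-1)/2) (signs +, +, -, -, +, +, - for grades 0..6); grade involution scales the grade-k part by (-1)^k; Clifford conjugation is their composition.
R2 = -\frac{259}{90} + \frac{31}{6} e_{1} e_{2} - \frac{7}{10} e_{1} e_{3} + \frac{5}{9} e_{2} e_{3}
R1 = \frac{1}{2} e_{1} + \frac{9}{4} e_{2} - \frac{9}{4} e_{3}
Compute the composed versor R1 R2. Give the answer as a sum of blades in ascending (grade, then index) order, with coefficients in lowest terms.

Distribute over the terms of R1 (each basis-blade product reordered to ascending indices, repeated generators contracted through their squares):
(\frac{1}{2} e_{1}) R2 = -\frac{259}{180} e_{1} + \frac{31}{12} e_{2} - \frac{7}{20} e_{3} + \frac{5}{18} e_{1} e_{2} e_{3}
(\frac{9}{4} e_{2}) R2 = -\frac{93}{8} e_{1} - \frac{259}{40} e_{2} + \frac{5}{4} e_{3} + \frac{63}{40} e_{1} e_{2} e_{3}
(-\frac{9}{4} e_{3}) R2 = \frac{63}{40} e_{1} - \frac{5}{4} e_{2} + \frac{259}{40} e_{3} - \frac{93}{8} e_{1} e_{2} e_{3}
Summing the partial products and collecting blades:
Answer: -\frac{517}{45} e_{1} - \frac{617}{120} e_{2} + \frac{59}{8} e_{3} - \frac{1759}{180} e_{1} e_{2} e_{3}


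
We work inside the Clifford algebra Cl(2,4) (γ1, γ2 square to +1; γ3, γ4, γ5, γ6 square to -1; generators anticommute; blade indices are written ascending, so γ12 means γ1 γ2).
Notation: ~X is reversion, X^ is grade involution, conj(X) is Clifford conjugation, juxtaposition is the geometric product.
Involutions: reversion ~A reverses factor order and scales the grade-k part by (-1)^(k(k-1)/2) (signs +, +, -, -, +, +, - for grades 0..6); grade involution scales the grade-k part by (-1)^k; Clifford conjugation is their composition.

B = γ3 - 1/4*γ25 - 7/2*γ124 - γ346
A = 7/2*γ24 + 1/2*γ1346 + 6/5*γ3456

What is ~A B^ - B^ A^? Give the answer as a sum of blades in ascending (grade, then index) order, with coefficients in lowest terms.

first term: -47/4*γ1 + 6/5*γ5 - 7/8*γ45 + 1/2*γ146 - 7/2*γ234 - 7/4*γ236 - 6/5*γ456 - 3/10*γ2346 - 21/5*γ12356 - 1/8*γ123456
second term: 47/4*γ1 - 6/5*γ5 - 7/8*γ45 - 1/2*γ146 + 7/2*γ234 - 7/4*γ236 + 6/5*γ456 + 3/10*γ2346 + 21/5*γ12356 - 1/8*γ123456
Answer: -47/2*γ1 + 12/5*γ5 + γ146 - 7*γ234 - 12/5*γ456 - 3/5*γ2346 - 42/5*γ12356


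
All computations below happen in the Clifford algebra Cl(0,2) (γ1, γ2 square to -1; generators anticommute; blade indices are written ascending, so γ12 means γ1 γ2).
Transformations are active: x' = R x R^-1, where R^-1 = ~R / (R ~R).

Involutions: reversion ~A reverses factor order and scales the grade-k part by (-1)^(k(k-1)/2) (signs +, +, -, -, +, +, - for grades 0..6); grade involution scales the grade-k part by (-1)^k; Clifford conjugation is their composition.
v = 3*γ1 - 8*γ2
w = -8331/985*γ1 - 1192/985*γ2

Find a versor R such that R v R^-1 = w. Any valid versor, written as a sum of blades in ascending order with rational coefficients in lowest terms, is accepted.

Since q(v) = q(w) = -73, the sum R = v + w = -5376/985*γ1 - 9072/985*γ2 does the job whenever invertible.
Answer: -5376/985*γ1 - 9072/985*γ2


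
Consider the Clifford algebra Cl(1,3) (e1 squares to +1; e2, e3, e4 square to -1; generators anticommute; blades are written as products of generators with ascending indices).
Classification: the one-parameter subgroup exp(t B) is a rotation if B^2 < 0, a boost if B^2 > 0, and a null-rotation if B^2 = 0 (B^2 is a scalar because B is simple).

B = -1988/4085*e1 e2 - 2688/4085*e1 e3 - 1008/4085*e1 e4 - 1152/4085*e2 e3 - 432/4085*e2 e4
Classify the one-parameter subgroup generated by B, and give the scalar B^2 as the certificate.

B^2 term by term: the squares give (-1988/4085)^2*(e1 e2)^2 + (-2688/4085)^2*(e1 e3)^2 + (-1008/4085)^2*(e1 e4)^2 + (-1152/4085)^2*(e2 e3)^2 + (-432/4085)^2*(e2 e4)^2 = 3952144/16687225*(+1) + 7225344/16687225*(+1) + 1016064/16687225*(+1) + 1327104/16687225*(-1) + 186624/16687225*(-1) = 16/25 (each basis 2-blade squares to minus the product of its generators' squares); cross terms between blades sharing an index anticommute and cancel; the commuting (index-disjoint) pairs give grade-4 terms 2*c*c'*(blade product), which cancel blade by blade — e1 e2 e3 e4: -2322432/16687225 + 2322432/16687225 = 0 — confirming B is simple. So B^2 = 16/25.
Answer: boost, certificate B^2 = 16/25. Why this suffices: the scalar 16/25 survives any versor conjugation, so its sign alone determines the class however B is presented.


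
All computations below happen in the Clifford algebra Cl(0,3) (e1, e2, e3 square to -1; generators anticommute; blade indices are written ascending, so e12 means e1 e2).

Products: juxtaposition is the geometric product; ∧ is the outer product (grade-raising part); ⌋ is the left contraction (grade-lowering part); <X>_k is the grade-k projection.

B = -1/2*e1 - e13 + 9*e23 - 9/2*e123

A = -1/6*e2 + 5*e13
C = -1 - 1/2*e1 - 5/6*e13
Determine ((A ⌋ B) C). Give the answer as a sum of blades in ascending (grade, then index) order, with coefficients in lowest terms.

step 1: 5 - 45/2*e2 + 3/2*e3 + 3/4*e13
step 2: -35/8 - 15/4*e1 + 45/2*e2 - 15/8*e3 - 45/4*e12 - 25/6*e13 - 75/4*e123
Answer: -35/8 - 15/4*e1 + 45/2*e2 - 15/8*e3 - 45/4*e12 - 25/6*e13 - 75/4*e123


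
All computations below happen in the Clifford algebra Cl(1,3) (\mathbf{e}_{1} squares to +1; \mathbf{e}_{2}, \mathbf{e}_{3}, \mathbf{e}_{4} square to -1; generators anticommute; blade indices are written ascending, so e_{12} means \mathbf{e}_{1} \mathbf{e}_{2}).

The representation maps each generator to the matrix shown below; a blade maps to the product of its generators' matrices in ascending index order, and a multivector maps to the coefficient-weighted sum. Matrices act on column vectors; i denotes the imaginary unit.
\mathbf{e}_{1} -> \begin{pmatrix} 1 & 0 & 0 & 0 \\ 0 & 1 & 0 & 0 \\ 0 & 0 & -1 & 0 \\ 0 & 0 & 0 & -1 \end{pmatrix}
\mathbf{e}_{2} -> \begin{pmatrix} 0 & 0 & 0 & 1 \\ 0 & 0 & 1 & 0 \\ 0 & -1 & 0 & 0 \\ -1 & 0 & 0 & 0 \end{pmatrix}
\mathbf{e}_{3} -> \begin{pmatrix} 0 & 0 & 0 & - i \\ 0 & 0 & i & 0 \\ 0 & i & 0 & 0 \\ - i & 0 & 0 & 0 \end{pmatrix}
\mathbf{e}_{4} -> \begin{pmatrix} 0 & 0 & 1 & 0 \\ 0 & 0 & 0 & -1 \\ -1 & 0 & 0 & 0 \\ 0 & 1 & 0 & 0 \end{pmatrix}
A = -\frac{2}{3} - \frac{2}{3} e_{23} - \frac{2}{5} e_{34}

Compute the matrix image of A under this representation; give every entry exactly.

Bivector images (products of the table entries): rho(e_{23}) = rho(\mathbf{e}_{2})rho(\mathbf{e}_{3}) = \begin{pmatrix} - i & 0 & 0 & 0 \\ 0 & i & 0 & 0 \\ 0 & 0 & - i & 0 \\ 0 & 0 & 0 & i \end{pmatrix}; rho(e_{34}) = rho(\mathbf{e}_{3})rho(\mathbf{e}_{4}) = \begin{pmatrix} 0 & - i & 0 & 0 \\ - i & 0 & 0 & 0 \\ 0 & 0 & 0 & - i \\ 0 & 0 & - i & 0 \end{pmatrix}.
M = (-\frac{2}{3})*1 + (-\frac{2}{3})*rho(e_{23}) + (-\frac{2}{5})*rho(e_{34}), summed entrywise (1 is the identity matrix):
Answer: \begin{pmatrix} - \frac{2}{3} + \frac{2 i}{3} & \frac{2 i}{5} & 0 & 0 \\ \frac{2 i}{5} & - \frac{2}{3} - \frac{2 i}{3} & 0 & 0 \\ 0 & 0 & - \frac{2}{3} + \frac{2 i}{3} & \frac{2 i}{5} \\ 0 & 0 & \frac{2 i}{5} & - \frac{2}{3} - \frac{2 i}{3} \end{pmatrix}


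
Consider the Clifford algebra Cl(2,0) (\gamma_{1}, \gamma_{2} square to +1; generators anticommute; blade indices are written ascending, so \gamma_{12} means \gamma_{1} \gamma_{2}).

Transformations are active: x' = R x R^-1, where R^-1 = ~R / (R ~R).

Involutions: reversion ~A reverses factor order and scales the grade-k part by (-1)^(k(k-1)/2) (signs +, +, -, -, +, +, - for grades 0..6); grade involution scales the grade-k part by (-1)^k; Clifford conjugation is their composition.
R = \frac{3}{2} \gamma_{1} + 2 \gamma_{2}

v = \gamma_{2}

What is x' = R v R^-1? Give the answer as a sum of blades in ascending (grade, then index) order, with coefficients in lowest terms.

~R = \frac{3}{2} \gamma_{1} + 2 \gamma_{2}, and R ~R = \frac{25}{4}, so R^-1 = ~R / (\frac{25}{4}).
R v = 2 + \frac{3}{2} \gamma_{12}
Answer: \frac{24}{25} \gamma_{1} + \frac{7}{25} \gamma_{2}


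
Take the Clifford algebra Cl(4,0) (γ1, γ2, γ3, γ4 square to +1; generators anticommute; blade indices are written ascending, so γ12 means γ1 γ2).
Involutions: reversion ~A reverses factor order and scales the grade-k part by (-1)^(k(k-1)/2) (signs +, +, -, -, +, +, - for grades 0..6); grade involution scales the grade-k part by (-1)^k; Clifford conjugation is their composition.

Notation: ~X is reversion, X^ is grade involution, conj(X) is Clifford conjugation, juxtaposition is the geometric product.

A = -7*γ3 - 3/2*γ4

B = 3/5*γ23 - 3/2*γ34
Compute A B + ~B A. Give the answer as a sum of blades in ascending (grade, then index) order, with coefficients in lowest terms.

first term: 21/5*γ2 - 9/4*γ3 + 21/2*γ4 - 9/10*γ234
second term: 21/5*γ2 - 9/4*γ3 + 21/2*γ4 + 9/10*γ234
Answer: 42/5*γ2 - 9/2*γ3 + 21*γ4


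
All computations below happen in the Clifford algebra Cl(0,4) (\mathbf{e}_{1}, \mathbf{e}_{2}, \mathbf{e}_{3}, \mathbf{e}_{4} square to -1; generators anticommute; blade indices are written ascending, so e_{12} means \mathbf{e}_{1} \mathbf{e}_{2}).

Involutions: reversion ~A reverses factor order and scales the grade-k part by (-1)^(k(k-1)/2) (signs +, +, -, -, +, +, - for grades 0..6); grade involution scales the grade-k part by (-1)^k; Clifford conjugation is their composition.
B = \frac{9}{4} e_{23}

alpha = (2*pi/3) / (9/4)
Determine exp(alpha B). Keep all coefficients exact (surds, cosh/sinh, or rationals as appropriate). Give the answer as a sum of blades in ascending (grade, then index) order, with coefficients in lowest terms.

B^2 = (\frac{9}{4})^2*(e_{23})^2 = \frac{81}{16}*(-1) = -\frac{81}{16} (a basis 2-blade squares to minus the product of its generators' squares).
B^2 = -\frac{81}{16} — B^2 < 0, so the exponential closes trigonometrically: l = \frac{9}{4}, alpha*l = \frac{2 \pi}{3}, so exp(alpha B) = cos(\frac{2 \pi}{3}) + (sin(\frac{2 \pi}{3})/(\frac{9}{4}))*B = - \frac{1}{2} + (\frac{2 \sqrt{3}}{9})*B.
Answer: - \frac{1}{2} + \frac{\sqrt{3}}{2} e_{23}


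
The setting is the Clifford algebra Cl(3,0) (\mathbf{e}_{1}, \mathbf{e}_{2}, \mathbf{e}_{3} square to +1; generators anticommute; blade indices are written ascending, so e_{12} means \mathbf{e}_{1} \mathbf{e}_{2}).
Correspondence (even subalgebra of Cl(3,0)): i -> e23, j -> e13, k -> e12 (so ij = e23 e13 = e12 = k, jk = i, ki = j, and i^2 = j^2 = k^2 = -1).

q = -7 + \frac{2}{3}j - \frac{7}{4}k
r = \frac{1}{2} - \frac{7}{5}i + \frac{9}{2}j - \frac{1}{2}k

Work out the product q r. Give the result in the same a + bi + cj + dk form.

In blades: q = -7 - \frac{7}{4} e_{12} + \frac{2}{3} e_{13}, r = \frac{1}{2} - \frac{1}{2} e_{12} + \frac{9}{2} e_{13} - \frac{7}{5} e_{23}.
Distribute q over r term by term (generator squares from the signature, products reordered to ascending indices): (-7)*r = -\frac{7}{2} + \frac{7}{2} e_{12} - \frac{63}{2} e_{13} + \frac{49}{5} e_{23}; (-\frac{7}{4} e_{12})*r = -\frac{7}{8} - \frac{7}{8} e_{12} + \frac{49}{20} e_{13} + \frac{63}{8} e_{23}; (\frac{2}{3} e_{13})*r = -3 + \frac{14}{15} e_{12} + \frac{1}{3} e_{13} - \frac{1}{3} e_{23}.
Sum: -\frac{59}{8} + \frac{427}{120} e_{12} - \frac{1723}{60} e_{13} + \frac{2081}{120} e_{23}; translating back through the correspondence:
Answer: -\frac{59}{8} + \frac{2081}{120}i - \frac{1723}{60}j + \frac{427}{120}k


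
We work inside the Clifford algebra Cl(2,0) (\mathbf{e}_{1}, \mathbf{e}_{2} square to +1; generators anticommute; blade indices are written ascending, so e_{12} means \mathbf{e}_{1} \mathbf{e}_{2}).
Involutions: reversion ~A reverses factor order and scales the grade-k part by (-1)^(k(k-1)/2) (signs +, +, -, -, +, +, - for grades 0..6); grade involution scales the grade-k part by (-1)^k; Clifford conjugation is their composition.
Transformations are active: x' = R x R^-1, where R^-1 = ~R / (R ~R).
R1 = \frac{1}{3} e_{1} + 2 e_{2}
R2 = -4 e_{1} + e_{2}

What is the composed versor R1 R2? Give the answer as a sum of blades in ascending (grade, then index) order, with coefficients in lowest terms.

Distribute over the terms of R1 (each basis-blade product reordered to ascending indices, repeated generators contracted through their squares):
(\frac{1}{3} e_{1}) R2 = -\frac{4}{3} + \frac{1}{3} e_{12}
(2 e_{2}) R2 = 2 + 8 e_{12}
Summing the partial products and collecting blades:
Answer: \frac{2}{3} + \frac{25}{3} e_{12}


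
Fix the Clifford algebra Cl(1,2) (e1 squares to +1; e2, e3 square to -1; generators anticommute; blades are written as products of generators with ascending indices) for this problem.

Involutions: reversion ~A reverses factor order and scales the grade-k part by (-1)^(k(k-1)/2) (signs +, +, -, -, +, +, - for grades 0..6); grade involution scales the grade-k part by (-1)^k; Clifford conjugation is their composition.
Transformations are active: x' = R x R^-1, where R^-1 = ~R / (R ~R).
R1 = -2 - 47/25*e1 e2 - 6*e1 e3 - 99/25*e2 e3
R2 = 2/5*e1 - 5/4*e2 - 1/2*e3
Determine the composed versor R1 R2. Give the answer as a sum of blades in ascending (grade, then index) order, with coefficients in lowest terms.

Distribute over the terms of R2 (each basis-blade product reordered to ascending indices, repeated generators contracted through their squares):
R1 (2/5*e1) = -4/5*e1 + 94/125*e2 + 12/5*e3 - 198/125*e1 e2 e3
R1 (-5/4*e2) = -47/20*e1 + 5/2*e2 + 99/20*e3 - 15/2*e1 e2 e3
R1 (-1/2*e3) = -3*e1 - 99/50*e2 + e3 + 47/50*e1 e2 e3
Summing the partial products and collecting blades:
Answer: -123/20*e1 + 159/125*e2 + 167/20*e3 - 1018/125*e1 e2 e3


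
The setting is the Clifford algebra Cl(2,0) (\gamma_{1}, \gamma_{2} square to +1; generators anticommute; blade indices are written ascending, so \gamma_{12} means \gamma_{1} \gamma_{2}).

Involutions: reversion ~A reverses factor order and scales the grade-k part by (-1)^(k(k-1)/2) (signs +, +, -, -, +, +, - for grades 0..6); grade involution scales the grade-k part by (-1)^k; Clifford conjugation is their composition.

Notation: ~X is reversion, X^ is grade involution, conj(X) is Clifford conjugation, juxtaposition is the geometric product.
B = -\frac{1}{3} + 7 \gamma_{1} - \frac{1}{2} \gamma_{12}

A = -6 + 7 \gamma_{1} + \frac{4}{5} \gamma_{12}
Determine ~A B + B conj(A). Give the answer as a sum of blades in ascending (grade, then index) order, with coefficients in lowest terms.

first term: \frac{253}{5} - \frac{133}{3} \gamma_{1} + \frac{21}{10} \gamma_{2} + \frac{49}{15} \gamma_{12}
second term: -\frac{237}{5} - \frac{119}{3} \gamma_{1} - \frac{91}{10} \gamma_{2} + \frac{49}{15} \gamma_{12}
Answer: \frac{16}{5} - 84 \gamma_{1} - 7 \gamma_{2} + \frac{98}{15} \gamma_{12}


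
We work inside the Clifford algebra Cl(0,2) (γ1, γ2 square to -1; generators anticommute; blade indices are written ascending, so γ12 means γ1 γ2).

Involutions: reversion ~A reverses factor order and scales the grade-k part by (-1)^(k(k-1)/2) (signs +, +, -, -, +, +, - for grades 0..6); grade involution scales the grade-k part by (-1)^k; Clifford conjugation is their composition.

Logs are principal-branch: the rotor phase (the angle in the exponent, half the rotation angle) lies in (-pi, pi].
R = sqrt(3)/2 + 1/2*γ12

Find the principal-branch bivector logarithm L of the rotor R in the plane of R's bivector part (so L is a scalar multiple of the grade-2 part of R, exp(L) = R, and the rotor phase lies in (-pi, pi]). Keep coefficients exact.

The scalar part of R is sqrt(3)/2, which pins the rotor phase on the principal branch; dividing the bivector part by the sine of that phase recovers the unit plane, and L is the phase times that plane.
Concretely: cos(phase) = sqrt(3)/2 gives phase = ±pi/6, and since phase/sin(phase) is even the sign is immaterial: L = (phase/sin(phase)) * <R>_2 = (pi/3) * <R>_2.
Answer: pi/6*γ12


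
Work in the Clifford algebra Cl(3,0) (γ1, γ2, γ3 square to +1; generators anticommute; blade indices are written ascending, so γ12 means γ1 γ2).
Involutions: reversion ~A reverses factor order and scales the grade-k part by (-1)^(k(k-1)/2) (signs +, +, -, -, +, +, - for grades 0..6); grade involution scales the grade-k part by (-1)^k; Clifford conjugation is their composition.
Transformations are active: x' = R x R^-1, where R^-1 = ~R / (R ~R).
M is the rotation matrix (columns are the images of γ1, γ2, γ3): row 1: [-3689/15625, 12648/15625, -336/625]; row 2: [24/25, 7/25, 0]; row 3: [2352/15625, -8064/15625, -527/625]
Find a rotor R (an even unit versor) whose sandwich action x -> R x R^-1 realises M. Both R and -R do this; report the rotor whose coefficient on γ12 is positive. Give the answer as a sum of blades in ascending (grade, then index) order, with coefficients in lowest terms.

Method: write R = a + b12*γ12 + b13*γ13 + b23*γ23 with a^2 + b12^2 + b13^2 + b23^2 = 1 (so R^-1 = ~R). Expanding the columns R e_j ~R gives tr M = 4a^2 - 1 and, from the antisymmetric part, M21 - M12 = -4a*b12, M13 - M31 = 4a*b13, M32 - M23 = -4a*b23.
Here tr M = -12489/15625, so a^2 = (1 + tr M)/4 = 784/15625 and a = ±28/125. Taking a = 28/125: M21 - M12 = 2352/15625, M13 - M31 = -10752/15625, M32 - M23 = -8064/15625, giving b12 = -21/125, b13 = -96/125, b23 = 72/125, i.e. R = 28/125 - 21/125*γ12 - 96/125*γ13 + 72/125*γ23.
Its γ12 coefficient is negative, so report the other preimage -R.
Answer: -28/125 + 21/125*γ12 + 96/125*γ13 - 72/125*γ23. Sheet selection: the two-to-one cover makes ±R indistinguishable at the matrix level (trace -12489/15625), so uniqueness comes from the required sign on γ12.


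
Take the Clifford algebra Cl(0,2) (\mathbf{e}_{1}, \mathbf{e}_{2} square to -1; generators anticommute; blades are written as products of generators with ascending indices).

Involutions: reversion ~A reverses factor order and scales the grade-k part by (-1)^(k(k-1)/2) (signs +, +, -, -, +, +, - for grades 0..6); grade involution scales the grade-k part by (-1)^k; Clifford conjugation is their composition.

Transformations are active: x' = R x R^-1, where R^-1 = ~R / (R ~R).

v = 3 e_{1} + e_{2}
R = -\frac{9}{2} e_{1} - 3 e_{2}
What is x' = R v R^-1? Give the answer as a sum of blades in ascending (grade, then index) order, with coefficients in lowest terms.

~R = -\frac{9}{2} e_{1} - 3 e_{2}, and R ~R = -\frac{117}{4}, so R^-1 = ~R / (-\frac{117}{4}).
R v = \frac{33}{2} + \frac{9}{2} e_{1} e_{2}
Answer: \frac{27}{13} e_{1} + \frac{31}{13} e_{2}


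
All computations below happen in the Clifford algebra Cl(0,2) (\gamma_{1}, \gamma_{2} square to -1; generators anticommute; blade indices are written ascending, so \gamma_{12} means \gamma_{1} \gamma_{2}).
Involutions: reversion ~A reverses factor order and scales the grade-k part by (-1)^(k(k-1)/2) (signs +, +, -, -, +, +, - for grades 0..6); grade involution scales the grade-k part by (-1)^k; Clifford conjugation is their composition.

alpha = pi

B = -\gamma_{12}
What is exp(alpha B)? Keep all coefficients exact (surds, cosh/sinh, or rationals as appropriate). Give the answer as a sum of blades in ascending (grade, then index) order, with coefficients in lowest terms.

B^2 = (-1)^2*(\gamma_{12})^2 = 1*(-1) = -1 (a basis 2-blade squares to minus the product of its generators' squares).
B^2 = -1 — the negative square puts this in the circular regime; l = 1, alpha*l = \pi, so exp(alpha B) = cos(\pi) + (sin(\pi)/1)*B = -1 + (0)*B.
Answer: -1


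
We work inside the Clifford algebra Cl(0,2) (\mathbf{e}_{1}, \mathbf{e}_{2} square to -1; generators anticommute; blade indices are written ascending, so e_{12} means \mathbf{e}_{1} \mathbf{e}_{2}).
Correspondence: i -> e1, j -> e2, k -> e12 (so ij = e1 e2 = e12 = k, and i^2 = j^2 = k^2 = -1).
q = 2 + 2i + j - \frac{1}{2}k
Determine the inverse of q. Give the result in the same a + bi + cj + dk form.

In blades: q = 2 + 2 e_{1} + e_{2} - \frac{1}{2} e_{12}.
With qbar = 2 - 2 e_{1} - e_{2} + \frac{1}{2} e_{12} (scalar fixed, mapped units negated), q qbar = \frac{37}{4} (the sum of squared coefficients), so q^-1 = qbar / (\frac{37}{4}) = \frac{8}{37} - \frac{8}{37} e_{1} - \frac{4}{37} e_{2} + \frac{2}{37} e_{12}; translating back:
Answer: \frac{8}{37} - \frac{8}{37}i - \frac{4}{37}j + \frac{2}{37}k


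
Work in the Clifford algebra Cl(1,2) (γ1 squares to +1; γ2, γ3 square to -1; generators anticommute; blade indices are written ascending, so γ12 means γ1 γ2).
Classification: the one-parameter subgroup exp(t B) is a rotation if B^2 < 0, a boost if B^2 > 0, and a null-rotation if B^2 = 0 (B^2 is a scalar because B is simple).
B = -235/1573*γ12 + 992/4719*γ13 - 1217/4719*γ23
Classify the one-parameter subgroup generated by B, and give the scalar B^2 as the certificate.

B^2 term by term: the squares give (-235/1573)^2*(γ12)^2 + (992/4719)^2*(γ13)^2 + (-1217/4719)^2*(γ23)^2 = 55225/2474329*(+1) + 984064/22268961*(+1) + 1481089/22268961*(-1) = 0 (each basis 2-blade squares to minus the product of its generators' squares); cross terms between blades sharing an index anticommute and cancel. So B^2 = 0.
Answer: null-rotation, certificate B^2 = 0. The invariant at work: B^2 = 0 is unchanged by conjugation, hence its sign classifies the subgroup whatever basis B is written in.


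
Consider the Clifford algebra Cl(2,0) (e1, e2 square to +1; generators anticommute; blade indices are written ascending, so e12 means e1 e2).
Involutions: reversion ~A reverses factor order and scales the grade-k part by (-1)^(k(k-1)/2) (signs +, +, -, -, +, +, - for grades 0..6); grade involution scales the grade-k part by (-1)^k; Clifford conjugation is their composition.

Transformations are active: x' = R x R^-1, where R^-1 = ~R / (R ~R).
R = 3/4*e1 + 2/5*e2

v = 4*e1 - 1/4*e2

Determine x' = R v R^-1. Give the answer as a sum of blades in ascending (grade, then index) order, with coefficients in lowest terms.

~R = 3/4*e1 + 2/5*e2, and R ~R = 289/400, so R^-1 = ~R / (289/400).
R v = 29/10 - 143/80*e12
Answer: 584/289*e1 + 4001/1156*e2


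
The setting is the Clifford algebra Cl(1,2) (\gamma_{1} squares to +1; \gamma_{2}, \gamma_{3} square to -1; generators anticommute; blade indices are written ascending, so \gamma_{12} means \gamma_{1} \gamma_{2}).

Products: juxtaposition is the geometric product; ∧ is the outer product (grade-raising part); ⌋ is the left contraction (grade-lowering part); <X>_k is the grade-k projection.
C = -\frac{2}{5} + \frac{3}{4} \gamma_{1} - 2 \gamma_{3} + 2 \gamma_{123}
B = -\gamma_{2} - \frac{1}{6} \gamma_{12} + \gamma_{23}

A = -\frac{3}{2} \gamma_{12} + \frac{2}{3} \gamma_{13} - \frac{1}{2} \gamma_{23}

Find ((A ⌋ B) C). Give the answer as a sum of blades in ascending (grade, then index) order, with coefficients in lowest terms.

step 1: \frac{3}{4}
step 2: -\frac{3}{10} + \frac{9}{16} \gamma_{1} - \frac{3}{2} \gamma_{3} + \frac{3}{2} \gamma_{123}
Answer: -\frac{3}{10} + \frac{9}{16} \gamma_{1} - \frac{3}{2} \gamma_{3} + \frac{3}{2} \gamma_{123}


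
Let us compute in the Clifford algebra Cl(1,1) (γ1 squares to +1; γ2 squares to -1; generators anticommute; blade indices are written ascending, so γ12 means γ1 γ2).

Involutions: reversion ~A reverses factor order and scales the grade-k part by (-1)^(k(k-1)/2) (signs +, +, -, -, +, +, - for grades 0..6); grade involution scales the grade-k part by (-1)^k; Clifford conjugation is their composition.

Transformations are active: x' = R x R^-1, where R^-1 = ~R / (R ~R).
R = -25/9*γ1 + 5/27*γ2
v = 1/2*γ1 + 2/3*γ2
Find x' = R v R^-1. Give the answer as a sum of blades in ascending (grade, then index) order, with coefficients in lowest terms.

~R = -25/9*γ1 + 5/27*γ2, and R ~R = 5600/729, so R^-1 = ~R / (5600/729).
R v = -245/162 - 35/18*γ12
Answer: 19/32*γ1 - 71/96*γ2


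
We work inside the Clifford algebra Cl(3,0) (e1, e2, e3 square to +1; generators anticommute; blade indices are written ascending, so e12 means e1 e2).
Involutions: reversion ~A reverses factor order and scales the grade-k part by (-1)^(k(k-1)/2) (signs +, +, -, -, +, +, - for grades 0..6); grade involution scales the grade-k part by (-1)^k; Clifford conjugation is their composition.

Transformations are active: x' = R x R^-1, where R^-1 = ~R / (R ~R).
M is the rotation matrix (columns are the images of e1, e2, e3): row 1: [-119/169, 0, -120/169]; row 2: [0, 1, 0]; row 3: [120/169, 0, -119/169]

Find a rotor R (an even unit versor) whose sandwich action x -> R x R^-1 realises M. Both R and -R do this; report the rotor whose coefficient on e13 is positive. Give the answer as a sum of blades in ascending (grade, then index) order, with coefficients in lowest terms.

Method: write R = a + b12*e12 + b13*e13 + b23*e23 with a^2 + b12^2 + b13^2 + b23^2 = 1 (so R^-1 = ~R). Expanding the columns R e_j ~R gives tr M = 4a^2 - 1 and, from the antisymmetric part, M21 - M12 = -4a*b12, M13 - M31 = 4a*b13, M32 - M23 = -4a*b23.
Here tr M = -69/169, so a^2 = (1 + tr M)/4 = 25/169 and a = ±5/13. Taking a = 5/13: M21 - M12 = 0, M13 - M31 = -240/169, M32 - M23 = 0, giving b12 = 0, b13 = -12/13, b23 = 0, i.e. R = 5/13 - 12/13*e13.
Its e13 coefficient is negative, so report the other preimage -R.
Answer: -5/13 + 12/13*e13. Why the constraint matters: R and -R act identically through the sandwich — M has trace -69/169 either way — so only the sign condition on e13 picks one of the two preimages.


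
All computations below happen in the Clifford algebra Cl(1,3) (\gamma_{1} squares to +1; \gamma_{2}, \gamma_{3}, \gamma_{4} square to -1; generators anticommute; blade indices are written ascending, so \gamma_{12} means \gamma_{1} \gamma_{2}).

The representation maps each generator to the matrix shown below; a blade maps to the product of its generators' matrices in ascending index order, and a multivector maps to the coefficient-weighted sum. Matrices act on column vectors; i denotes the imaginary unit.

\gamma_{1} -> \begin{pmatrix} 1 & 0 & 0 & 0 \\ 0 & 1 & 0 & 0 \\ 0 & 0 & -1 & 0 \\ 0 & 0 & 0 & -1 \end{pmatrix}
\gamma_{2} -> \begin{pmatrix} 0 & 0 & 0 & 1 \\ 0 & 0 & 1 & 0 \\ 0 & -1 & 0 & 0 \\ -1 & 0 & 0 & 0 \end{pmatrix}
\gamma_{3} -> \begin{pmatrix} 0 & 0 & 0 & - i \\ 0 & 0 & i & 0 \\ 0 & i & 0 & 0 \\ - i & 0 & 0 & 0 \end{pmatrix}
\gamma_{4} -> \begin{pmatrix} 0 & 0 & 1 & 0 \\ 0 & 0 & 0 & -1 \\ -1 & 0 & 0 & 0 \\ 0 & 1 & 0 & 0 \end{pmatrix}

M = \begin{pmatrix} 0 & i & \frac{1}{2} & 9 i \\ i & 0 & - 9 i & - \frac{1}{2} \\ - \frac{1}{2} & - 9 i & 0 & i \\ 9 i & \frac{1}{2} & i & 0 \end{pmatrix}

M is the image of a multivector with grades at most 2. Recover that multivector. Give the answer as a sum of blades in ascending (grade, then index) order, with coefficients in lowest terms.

Method: the blade images are trace-orthogonal — tr(rho(e_A) rho(e_B)^-1) = 4 if A = B and 0 otherwise — and rho(e_A)^-1 = (e_A)^2 * rho(e_A) with (e_A)^2 = +1 or -1, so the coefficient of e_A in the preimage is (e_A)^2 * tr(M rho(e_A))/4.
Nonzero projections over blades of grade <= 2: \gamma_{3}: (\gamma_{3})^2 = -1, tr(M rho(\gamma_{3})) = 36, coefficient -9; \gamma_{4}: (\gamma_{4})^2 = -1, tr(M rho(\gamma_{4})) = -2, coefficient \frac{1}{2}; \gamma_{34}: (\gamma_{34})^2 = -1, tr(M rho(\gamma_{34})) = 4, coefficient -1. Every other blade of grade <= 2 projects to 0.
Answer: -9 \gamma_{3} + \frac{1}{2} \gamma_{4} - \gamma_{34}


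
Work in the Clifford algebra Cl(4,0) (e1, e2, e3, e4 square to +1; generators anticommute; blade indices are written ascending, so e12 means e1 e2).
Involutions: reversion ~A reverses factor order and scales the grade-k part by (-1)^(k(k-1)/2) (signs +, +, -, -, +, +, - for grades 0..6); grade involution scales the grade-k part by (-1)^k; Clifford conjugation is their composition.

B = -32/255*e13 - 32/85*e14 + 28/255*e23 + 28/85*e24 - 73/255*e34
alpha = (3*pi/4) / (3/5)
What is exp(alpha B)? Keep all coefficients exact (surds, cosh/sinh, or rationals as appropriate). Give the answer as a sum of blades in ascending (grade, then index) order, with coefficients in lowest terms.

B^2 term by term: the squares give (-32/255)^2*(e13)^2 + (-32/85)^2*(e14)^2 + (28/255)^2*(e23)^2 + (28/85)^2*(e24)^2 + (-73/255)^2*(e34)^2 = 1024/65025*(-1) + 1024/7225*(-1) + 784/65025*(-1) + 784/7225*(-1) + 5329/65025*(-1) = -9/25 (each basis 2-blade squares to minus the product of its generators' squares); cross terms between blades sharing an index anticommute and cancel; the commuting (index-disjoint) pairs give grade-4 terms 2*c*c'*(blade product), which cancel blade by blade — e1234: 1792/21675 - 1792/21675 = 0 — confirming B is simple. So B^2 = -9/25.
B^2 = -9/25 — a negative square means the series sums to a rotation: l = 3/5, alpha*l = 3*pi/4, so exp(alpha B) = cos(3*pi/4) + (sin(3*pi/4)/(3/5))*B = -sqrt(2)/2 + (5*sqrt(2)/6)*B.
Answer: -sqrt(2)/2 - 16*sqrt(2)/153*e13 - 16*sqrt(2)/51*e14 + 14*sqrt(2)/153*e23 + 14*sqrt(2)/51*e24 - 73*sqrt(2)/306*e34


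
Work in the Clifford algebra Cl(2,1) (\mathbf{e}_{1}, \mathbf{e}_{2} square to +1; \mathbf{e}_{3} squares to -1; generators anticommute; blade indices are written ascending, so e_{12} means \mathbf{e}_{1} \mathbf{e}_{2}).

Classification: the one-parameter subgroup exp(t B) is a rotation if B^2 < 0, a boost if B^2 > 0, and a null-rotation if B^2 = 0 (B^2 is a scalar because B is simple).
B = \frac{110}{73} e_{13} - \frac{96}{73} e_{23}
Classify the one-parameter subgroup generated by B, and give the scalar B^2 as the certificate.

B^2 term by term: the squares give (\frac{110}{73})^2*(e_{13})^2 + (-\frac{96}{73})^2*(e_{23})^2 = \frac{12100}{5329}*(+1) + \frac{9216}{5329}*(+1) = 4 (each basis 2-blade squares to minus the product of its generators' squares); cross terms between blades sharing an index anticommute and cancel. So B^2 = 4.
Answer: boost, certificate B^2 = 4. No conjugation can change B^2 = 4; the sign gives the class.


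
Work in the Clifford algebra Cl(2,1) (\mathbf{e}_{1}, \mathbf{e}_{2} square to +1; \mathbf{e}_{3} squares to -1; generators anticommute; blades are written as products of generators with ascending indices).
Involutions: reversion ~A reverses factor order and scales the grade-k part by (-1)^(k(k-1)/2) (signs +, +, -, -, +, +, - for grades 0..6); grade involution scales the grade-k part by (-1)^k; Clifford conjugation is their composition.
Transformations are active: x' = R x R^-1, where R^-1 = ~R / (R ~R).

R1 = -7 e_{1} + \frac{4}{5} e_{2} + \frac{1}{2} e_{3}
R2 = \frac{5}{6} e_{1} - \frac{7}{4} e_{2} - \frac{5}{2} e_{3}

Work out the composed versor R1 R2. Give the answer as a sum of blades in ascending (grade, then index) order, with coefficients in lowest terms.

Distribute over the terms of R1 (each basis-blade product reordered to ascending indices, repeated generators contracted through their squares):
(-7 e_{1}) R2 = -\frac{35}{6} + \frac{49}{4} e_{1} e_{2} + \frac{35}{2} e_{1} e_{3}
(\frac{4}{5} e_{2}) R2 = -\frac{7}{5} - \frac{2}{3} e_{1} e_{2} - 2 e_{2} e_{3}
(\frac{1}{2} e_{3}) R2 = \frac{5}{4} - \frac{5}{12} e_{1} e_{3} + \frac{7}{8} e_{2} e_{3}
Summing the partial products and collecting blades:
Answer: -\frac{359}{60} + \frac{139}{12} e_{1} e_{2} + \frac{205}{12} e_{1} e_{3} - \frac{9}{8} e_{2} e_{3}


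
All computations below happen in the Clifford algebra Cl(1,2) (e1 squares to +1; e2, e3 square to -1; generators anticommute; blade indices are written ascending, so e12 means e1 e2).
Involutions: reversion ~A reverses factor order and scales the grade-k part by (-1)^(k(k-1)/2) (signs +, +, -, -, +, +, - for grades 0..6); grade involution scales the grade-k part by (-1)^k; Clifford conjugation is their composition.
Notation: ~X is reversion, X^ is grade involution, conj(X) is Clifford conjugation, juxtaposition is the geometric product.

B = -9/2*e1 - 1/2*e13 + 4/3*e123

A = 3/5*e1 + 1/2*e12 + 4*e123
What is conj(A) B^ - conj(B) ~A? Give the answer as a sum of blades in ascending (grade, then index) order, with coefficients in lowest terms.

first term: 79/30 + 17/4*e2 + 29/30*e3 + 371/20*e23
second term: 241/30 - 1/4*e2 - 29/30*e3 - 349/20*e23
Answer: -27/5 + 9/2*e2 + 29/15*e3 + 36*e23


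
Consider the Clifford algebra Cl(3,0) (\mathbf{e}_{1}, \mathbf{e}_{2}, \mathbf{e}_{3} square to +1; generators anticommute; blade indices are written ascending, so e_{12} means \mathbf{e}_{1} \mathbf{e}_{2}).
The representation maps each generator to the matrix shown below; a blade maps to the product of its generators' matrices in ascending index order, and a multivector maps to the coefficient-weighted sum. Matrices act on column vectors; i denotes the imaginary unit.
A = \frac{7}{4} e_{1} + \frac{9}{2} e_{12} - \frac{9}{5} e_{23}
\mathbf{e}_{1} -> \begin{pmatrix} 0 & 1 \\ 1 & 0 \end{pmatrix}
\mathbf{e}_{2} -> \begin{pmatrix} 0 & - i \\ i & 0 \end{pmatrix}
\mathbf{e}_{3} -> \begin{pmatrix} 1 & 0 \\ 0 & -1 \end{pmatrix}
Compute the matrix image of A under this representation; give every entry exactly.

Bivector images (products of the table entries): rho(e_{12}) = rho(\mathbf{e}_{1})rho(\mathbf{e}_{2}) = \begin{pmatrix} i & 0 \\ 0 & - i \end{pmatrix}; rho(e_{23}) = rho(\mathbf{e}_{2})rho(\mathbf{e}_{3}) = \begin{pmatrix} 0 & i \\ i & 0 \end{pmatrix}.
M = (\frac{7}{4})*rho(e_{1}) + (\frac{9}{2})*rho(e_{12}) + (-\frac{9}{5})*rho(e_{23}), summed entrywise:
Answer: \begin{pmatrix} \frac{9 i}{2} & \frac{7}{4} - \frac{9 i}{5} \\ \frac{7}{4} - \frac{9 i}{5} & - \frac{9 i}{2} \end{pmatrix}


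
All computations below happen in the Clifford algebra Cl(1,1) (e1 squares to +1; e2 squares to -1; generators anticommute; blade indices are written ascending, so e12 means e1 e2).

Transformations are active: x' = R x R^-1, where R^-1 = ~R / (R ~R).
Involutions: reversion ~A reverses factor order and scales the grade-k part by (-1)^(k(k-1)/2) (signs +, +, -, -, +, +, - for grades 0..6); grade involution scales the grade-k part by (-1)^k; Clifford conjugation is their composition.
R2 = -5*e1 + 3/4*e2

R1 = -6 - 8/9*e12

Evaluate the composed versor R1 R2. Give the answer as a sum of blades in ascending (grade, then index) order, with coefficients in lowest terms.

Distribute over the terms of R1 (each basis-blade product reordered to ascending indices, repeated generators contracted through their squares):
(-6) R2 = 30*e1 - 9/2*e2
(-8/9*e12) R2 = 2/3*e1 - 40/9*e2
Summing the partial products and collecting blades:
Answer: 92/3*e1 - 161/18*e2


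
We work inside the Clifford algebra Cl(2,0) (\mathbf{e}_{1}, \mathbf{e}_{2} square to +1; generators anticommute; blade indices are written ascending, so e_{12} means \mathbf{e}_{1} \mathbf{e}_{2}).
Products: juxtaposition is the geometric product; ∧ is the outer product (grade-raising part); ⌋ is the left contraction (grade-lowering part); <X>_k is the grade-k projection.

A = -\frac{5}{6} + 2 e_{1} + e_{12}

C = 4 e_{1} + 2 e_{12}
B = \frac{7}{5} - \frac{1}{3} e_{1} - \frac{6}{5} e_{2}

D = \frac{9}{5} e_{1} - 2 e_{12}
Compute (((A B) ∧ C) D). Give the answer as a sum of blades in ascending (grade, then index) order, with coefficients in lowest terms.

step 1: -\frac{11}{6} + \frac{169}{90} e_{1} + \frac{4}{3} e_{2} - e_{12}
step 2: -\frac{22}{3} e_{1} - 9 e_{12}
step 3: -\frac{156}{5} + \frac{463}{15} e_{2}
Answer: -\frac{156}{5} + \frac{463}{15} e_{2}


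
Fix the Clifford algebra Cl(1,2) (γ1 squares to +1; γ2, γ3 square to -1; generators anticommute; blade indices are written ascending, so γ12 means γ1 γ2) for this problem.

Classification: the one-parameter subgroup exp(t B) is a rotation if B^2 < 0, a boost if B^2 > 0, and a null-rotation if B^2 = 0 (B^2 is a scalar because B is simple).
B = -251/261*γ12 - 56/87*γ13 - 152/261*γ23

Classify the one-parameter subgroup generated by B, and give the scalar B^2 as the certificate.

B^2 term by term: the squares give (-251/261)^2*(γ12)^2 + (-56/87)^2*(γ13)^2 + (-152/261)^2*(γ23)^2 = 63001/68121*(+1) + 3136/7569*(+1) + 23104/68121*(-1) = 1 (each basis 2-blade squares to minus the product of its generators' squares); cross terms between blades sharing an index anticommute and cancel. So B^2 = 1.
Answer: boost, certificate B^2 = 1. B^2 = 1 is basis-independent, so its sign is the whole story.


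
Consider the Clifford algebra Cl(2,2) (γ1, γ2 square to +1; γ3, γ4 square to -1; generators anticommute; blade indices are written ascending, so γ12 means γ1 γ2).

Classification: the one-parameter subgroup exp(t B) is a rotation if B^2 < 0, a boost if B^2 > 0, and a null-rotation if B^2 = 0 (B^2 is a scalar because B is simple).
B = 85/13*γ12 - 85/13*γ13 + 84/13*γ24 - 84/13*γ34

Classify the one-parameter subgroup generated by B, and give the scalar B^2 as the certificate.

B^2 term by term: the squares give (85/13)^2*(γ12)^2 + (-85/13)^2*(γ13)^2 + (84/13)^2*(γ24)^2 + (-84/13)^2*(γ34)^2 = 7225/169*(-1) + 7225/169*(+1) + 7056/169*(+1) + 7056/169*(-1) = 0 (each basis 2-blade squares to minus the product of its generators' squares); cross terms between blades sharing an index anticommute and cancel; the commuting (index-disjoint) pairs give grade-4 terms 2*c*c'*(blade product), which cancel blade by blade — γ1234: -14280/169 + 14280/169 = 0 — confirming B is simple. So B^2 = 0.
Answer: null-rotation, certificate B^2 = 0. No conjugation can change B^2 = 0; the sign gives the class.


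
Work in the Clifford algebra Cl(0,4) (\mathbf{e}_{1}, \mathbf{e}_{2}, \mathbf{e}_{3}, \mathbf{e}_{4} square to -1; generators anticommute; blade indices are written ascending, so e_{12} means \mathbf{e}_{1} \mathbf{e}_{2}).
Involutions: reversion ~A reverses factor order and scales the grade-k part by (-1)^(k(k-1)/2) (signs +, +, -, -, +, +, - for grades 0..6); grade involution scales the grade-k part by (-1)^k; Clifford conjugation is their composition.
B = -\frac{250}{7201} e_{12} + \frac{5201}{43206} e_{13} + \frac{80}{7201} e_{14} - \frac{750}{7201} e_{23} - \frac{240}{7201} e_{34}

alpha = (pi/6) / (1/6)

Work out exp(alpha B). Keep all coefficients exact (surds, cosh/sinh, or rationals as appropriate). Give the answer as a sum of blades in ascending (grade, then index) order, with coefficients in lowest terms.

B^2 term by term: the squares give (-\frac{250}{7201})^2*(e_{12})^2 + (\frac{5201}{43206})^2*(e_{13})^2 + (\frac{80}{7201})^2*(e_{14})^2 + (-\frac{750}{7201})^2*(e_{23})^2 + (-\frac{240}{7201})^2*(e_{34})^2 = \frac{62500}{51854401}*(-1) + \frac{27050401}{1866758436}*(-1) + \frac{6400}{51854401}*(-1) + \frac{562500}{51854401}*(-1) + \frac{57600}{51854401}*(-1) = -\frac{1}{36} (each basis 2-blade squares to minus the product of its generators' squares); cross terms between blades sharing an index anticommute and cancel; the commuting (index-disjoint) pairs give grade-4 terms 2*c*c'*(blade product), which cancel blade by blade — e_{1234}: \frac{120000}{51854401} - \frac{120000}{51854401} = 0 — confirming B is simple. So B^2 = -\frac{1}{36}.
B^2 = -\frac{1}{36} — circular case — the even/odd split gives cos and sin: l = \frac{1}{6}, alpha*l = \frac{\pi}{6}, so exp(alpha B) = cos(\frac{\pi}{6}) + (sin(\frac{\pi}{6})/(\frac{1}{6}))*B = \frac{\sqrt{3}}{2} + (3)*B.
Answer: \frac{\sqrt{3}}{2} - \frac{750}{7201} e_{12} + \frac{5201}{14402} e_{13} + \frac{240}{7201} e_{14} - \frac{2250}{7201} e_{23} - \frac{720}{7201} e_{34}
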